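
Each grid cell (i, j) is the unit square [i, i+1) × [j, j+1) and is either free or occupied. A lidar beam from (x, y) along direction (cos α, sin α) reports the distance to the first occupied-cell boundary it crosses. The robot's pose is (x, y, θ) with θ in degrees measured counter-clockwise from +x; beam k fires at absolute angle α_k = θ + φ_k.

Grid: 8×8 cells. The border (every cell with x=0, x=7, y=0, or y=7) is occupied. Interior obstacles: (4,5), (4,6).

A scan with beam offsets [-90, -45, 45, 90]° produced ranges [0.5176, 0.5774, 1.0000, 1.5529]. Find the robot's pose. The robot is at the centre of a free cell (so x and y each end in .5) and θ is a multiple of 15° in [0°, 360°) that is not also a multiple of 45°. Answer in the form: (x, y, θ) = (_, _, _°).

Enumerate (i+0.5, j+0.5, θ) over the 34 free cells and 16 admissible headings. For each, cast all 4 beams and compare to the given ranges.
  (2.5, 6.5, 300°): beam 1 = 1.7321 ≠ 0.5176 ✗
  (3.5, 5.5, 165°): beam 1 = 1.5529 ≠ 0.5176 ✗
  (5.5, 5.5, 60°): beam 1 = 1.7321 ≠ 0.5176 ✗
  (5.5, 6.5, 165°): beam 3 = 0.5774 ≠ 1.0000 ✗
  …
  (6.5, 6.5, 105°): r_1=0.5176, r_2=0.5774, r_3=1.0000, r_4=1.5529 — all match ✓
Unique over the lattice → pose = (6.5, 6.5, 105°).

(x, y, θ) = (6.5, 6.5, 105°)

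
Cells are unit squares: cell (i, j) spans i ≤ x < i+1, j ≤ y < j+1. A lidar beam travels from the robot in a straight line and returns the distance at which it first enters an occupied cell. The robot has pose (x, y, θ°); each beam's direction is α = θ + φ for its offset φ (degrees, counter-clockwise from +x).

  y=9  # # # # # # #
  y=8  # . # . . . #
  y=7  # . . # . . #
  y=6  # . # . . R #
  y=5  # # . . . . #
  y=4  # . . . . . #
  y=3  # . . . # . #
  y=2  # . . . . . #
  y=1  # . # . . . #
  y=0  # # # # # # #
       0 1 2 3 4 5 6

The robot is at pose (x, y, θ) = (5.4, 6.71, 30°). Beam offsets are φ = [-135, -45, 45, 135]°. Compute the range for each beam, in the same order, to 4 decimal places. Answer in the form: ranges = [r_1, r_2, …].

ranges = [2.8056, 0.6212, 2.3182, 1.4494]

beam 1: φ=-135°, α=255°
  direction (-0.2588, -0.9659); cell (5,6); t to first gridline: x 1.5455, y 0.7350 (then +3.8637 / +1.0353)
    (5,5) via y @ 0.7350
    (4,5) via x @ 1.5455
    (4,4) via y @ 1.7703
    (4,3) via y @ 2.8056  # hit
  → r_1 = 2.8056
beam 2: φ=-45°, α=345°
  direction (0.9659, -0.2588); cell (5,6); t to first gridline: x 0.6212, y 2.7432 (then +1.0353 / +3.8637)
    (6,6) via x @ 0.6212  # hit
  → r_2 = 0.6212
beam 3: φ=45°, α=75°
  direction (0.2588, 0.9659); cell (5,6); t to first gridline: x 2.3182, y 0.3002 (then +3.8637 / +1.0353)
    (5,7) via y @ 0.3002
    (5,8) via y @ 1.3355
    (6,8) via x @ 2.3182  # hit
  → r_3 = 2.3182
beam 4: φ=135°, α=165°
  direction (-0.9659, 0.2588); cell (5,6); t to first gridline: x 0.4141, y 1.1205 (then +1.0353 / +3.8637)
    (4,6) via x @ 0.4141
    (4,7) via y @ 1.1205
    (3,7) via x @ 1.4494  # hit
  → r_4 = 1.4494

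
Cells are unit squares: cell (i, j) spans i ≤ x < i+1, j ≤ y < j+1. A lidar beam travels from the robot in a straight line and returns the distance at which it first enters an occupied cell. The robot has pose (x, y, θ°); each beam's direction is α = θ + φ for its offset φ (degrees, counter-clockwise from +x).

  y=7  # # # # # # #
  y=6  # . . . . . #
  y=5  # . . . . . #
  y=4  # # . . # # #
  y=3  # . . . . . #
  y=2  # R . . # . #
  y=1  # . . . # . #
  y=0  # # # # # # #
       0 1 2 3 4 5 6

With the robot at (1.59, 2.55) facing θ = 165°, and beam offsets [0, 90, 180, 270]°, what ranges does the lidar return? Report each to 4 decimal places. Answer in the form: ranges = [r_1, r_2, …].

beam 1: φ=0°, α=165°
  direction (-0.9659, 0.2588); cell (1,2); t to first gridline: x 0.6108, y 1.7387 (then +1.0353 / +3.8637)
    (0,2) via x @ 0.6108  # hit
  → r_1 = 0.6108
beam 2: φ=90°, α=255°
  direction (-0.2588, -0.9659); cell (1,2); t to first gridline: x 2.2796, y 0.5694 (then +3.8637 / +1.0353)
    (1,1) via y @ 0.5694
    (1,0) via y @ 1.6047  # hit
  → r_2 = 1.6047
beam 3: φ=180°, α=345°
  direction (0.9659, -0.2588); cell (1,2); t to first gridline: x 0.4245, y 2.1250 (then +1.0353 / +3.8637)
    (2,2) via x @ 0.4245
    (3,2) via x @ 1.4597
    (3,1) via y @ 2.1250
    (4,1) via x @ 2.4950  # hit
  → r_3 = 2.4950
beam 4: φ=270°, α=75°
  direction (0.2588, 0.9659); cell (1,2); t to first gridline: x 1.5841, y 0.4659 (then +3.8637 / +1.0353)
    (1,3) via y @ 0.4659
    (1,4) via y @ 1.5012  # hit
  → r_4 = 1.5012

ranges = [0.6108, 1.6047, 2.4950, 1.5012]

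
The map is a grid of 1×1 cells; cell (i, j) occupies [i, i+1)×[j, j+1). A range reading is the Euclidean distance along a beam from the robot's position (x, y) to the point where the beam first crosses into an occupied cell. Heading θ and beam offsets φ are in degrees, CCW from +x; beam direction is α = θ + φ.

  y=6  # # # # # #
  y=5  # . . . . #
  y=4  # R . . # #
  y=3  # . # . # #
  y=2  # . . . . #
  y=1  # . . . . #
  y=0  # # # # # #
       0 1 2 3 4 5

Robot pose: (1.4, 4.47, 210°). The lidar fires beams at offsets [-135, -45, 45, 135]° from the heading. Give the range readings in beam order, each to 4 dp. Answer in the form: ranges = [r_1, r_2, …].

beam 1: φ=-135°, α=75°
  dir = (cos 75°, sin 75°) = (0.2588, 0.9659); from cell (1,4)
  next x-line at t=2.3182, next y-line at t=0.5487; Δt_x=3.8637, Δt_y=1.0353
    y: enter (1,5) at t=0.5487
    y: enter (1,6) at t=1.5840 ← occupied
  → r_1 = 1.5840
beam 2: φ=-45°, α=165°
  dir = (cos 165°, sin 165°) = (-0.9659, 0.2588); from cell (1,4)
  next x-line at t=0.4141, next y-line at t=2.0478; Δt_x=1.0353, Δt_y=3.8637
    x: enter (0,4) at t=0.4141 ← occupied
  → r_2 = 0.4141
beam 3: φ=45°, α=255°
  dir = (cos 255°, sin 255°) = (-0.2588, -0.9659); from cell (1,4)
  next x-line at t=1.5455, next y-line at t=0.4866; Δt_x=3.8637, Δt_y=1.0353
    y: enter (1,3) at t=0.4866
    y: enter (1,2) at t=1.5219
    x: enter (0,2) at t=1.5455 ← occupied
  → r_3 = 1.5455
beam 4: φ=135°, α=345°
  dir = (cos 345°, sin 345°) = (0.9659, -0.2588); from cell (1,4)
  next x-line at t=0.6212, next y-line at t=1.8159; Δt_x=1.0353, Δt_y=3.8637
    x: enter (2,4) at t=0.6212
    x: enter (3,4) at t=1.6564
    y: enter (3,3) at t=1.8159
    x: enter (4,3) at t=2.6917 ← occupied
  → r_4 = 2.6917

ranges = [1.5840, 0.4141, 1.5455, 2.6917]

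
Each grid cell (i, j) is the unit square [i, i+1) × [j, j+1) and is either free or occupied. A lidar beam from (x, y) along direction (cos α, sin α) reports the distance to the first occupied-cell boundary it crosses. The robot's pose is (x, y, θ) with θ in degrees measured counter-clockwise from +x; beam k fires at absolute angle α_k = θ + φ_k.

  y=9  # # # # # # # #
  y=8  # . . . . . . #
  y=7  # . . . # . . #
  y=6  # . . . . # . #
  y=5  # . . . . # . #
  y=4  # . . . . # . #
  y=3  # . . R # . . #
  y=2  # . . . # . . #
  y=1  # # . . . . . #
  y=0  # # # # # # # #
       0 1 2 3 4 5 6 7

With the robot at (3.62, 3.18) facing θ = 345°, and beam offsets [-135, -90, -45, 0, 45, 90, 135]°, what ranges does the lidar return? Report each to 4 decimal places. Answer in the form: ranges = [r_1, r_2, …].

ranges = [2.3600, 2.2569, 0.7600, 0.3934, 0.4388, 3.9548, 5.2400]

beam 1: φ=-135°, α=210°
  d=(-0.8660,-0.5000)  start (3,3)  tX=0.7159 tY=0.3600  stride 1/|dx|=1.1547 1/|dy|=2.0000
    cross y-line → (3,2), t=0.3600
    cross x-line → (2,2), t=0.7159
    cross x-line → (1,2), t=1.8706
    cross y-line → (1,1), t=2.3600 (wall)
  → r_1 = 2.3600
beam 2: φ=-90°, α=255°
  d=(-0.2588,-0.9659)  start (3,3)  tX=2.3955 tY=0.1863  stride 1/|dx|=3.8637 1/|dy|=1.0353
    cross y-line → (3,2), t=0.1863
    cross y-line → (3,1), t=1.2216
    cross y-line → (3,0), t=2.2569 (wall)
  → r_2 = 2.2569
beam 3: φ=-45°, α=300°
  d=(0.5000,-0.8660)  start (3,3)  tX=0.7600 tY=0.2078  stride 1/|dx|=2.0000 1/|dy|=1.1547
    cross y-line → (3,2), t=0.2078
    cross x-line → (4,2), t=0.7600 (wall)
  → r_3 = 0.7600
beam 4: φ=0°, α=345°
  d=(0.9659,-0.2588)  start (3,3)  tX=0.3934 tY=0.6955  stride 1/|dx|=1.0353 1/|dy|=3.8637
    cross x-line → (4,3), t=0.3934 (wall)
  → r_4 = 0.3934
beam 5: φ=45°, α=30°
  d=(0.8660,0.5000)  start (3,3)  tX=0.4388 tY=1.6400  stride 1/|dx|=1.1547 1/|dy|=2.0000
    cross x-line → (4,3), t=0.4388 (wall)
  → r_5 = 0.4388
beam 6: φ=90°, α=75°
  d=(0.2588,0.9659)  start (3,3)  tX=1.4682 tY=0.8489  stride 1/|dx|=3.8637 1/|dy|=1.0353
    cross y-line → (3,4), t=0.8489
    cross x-line → (4,4), t=1.4682
    cross y-line → (4,5), t=1.8842
    cross y-line → (4,6), t=2.9195
    cross y-line → (4,7), t=3.9548 (wall)
  → r_6 = 3.9548
beam 7: φ=135°, α=120°
  d=(-0.5000,0.8660)  start (3,3)  tX=1.2400 tY=0.9469  stride 1/|dx|=2.0000 1/|dy|=1.1547
    cross y-line → (3,4), t=0.9469
    cross x-line → (2,4), t=1.2400
    cross y-line → (2,5), t=2.1016
    cross x-line → (1,5), t=3.2400
    cross y-line → (1,6), t=3.2563
    cross y-line → (1,7), t=4.4110
    cross x-line → (0,7), t=5.2400 (wall)
  → r_7 = 5.2400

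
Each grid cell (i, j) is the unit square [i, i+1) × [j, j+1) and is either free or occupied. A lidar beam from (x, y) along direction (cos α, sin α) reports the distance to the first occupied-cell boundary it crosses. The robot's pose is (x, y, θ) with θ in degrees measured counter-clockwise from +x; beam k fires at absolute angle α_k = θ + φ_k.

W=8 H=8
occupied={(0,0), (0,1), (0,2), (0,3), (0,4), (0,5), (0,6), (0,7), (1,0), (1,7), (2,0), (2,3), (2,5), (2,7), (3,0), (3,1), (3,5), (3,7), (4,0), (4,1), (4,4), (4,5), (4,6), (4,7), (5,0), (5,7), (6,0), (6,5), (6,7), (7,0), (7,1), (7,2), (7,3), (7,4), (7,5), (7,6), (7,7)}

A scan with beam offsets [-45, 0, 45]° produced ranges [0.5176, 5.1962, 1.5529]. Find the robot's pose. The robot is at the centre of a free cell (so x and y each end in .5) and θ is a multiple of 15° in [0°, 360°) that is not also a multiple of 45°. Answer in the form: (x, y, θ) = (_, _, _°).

Enumerate (i+0.5, j+0.5, θ) over the 27 free cells and 16 admissible headings. For each, cast all 3 beams and compare to the given ranges.
  (1.5, 4.5, 30°): beam 1 = 5.6940 ≠ 0.5176 ✗
  (1.5, 5.5, 150°): beam 1 = 1.5529 ≠ 0.5176 ✗
  (5.5, 2.5, 15°): beam 1 = 1.7321 ≠ 0.5176 ✗
  …
  (2.5, 4.5, 330°): r_1=0.5176, r_2=5.1962, r_3=1.5529 — all match ✓
Unique over the lattice → pose = (2.5, 4.5, 330°).

(x, y, θ) = (2.5, 4.5, 330°)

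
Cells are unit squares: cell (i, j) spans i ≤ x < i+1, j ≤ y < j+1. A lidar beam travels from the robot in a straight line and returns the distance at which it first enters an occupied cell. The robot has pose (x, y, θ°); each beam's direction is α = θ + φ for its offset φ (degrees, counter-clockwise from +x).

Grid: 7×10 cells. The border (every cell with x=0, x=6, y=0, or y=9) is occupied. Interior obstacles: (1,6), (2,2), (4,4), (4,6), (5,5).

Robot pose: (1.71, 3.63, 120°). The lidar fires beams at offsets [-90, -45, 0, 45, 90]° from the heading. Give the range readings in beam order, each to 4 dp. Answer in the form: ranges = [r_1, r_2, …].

beam 1: φ=-90°, α=30°
  direction (0.8660, 0.5000); cell (1,3); t to first gridline: x 0.3349, y 0.7400 (then +1.1547 / +2.0000)
    (2,3) via x @ 0.3349
    (2,4) via y @ 0.7400
    (3,4) via x @ 1.4896
    (4,4) via x @ 2.6443  # hit
  → r_1 = 2.6443
beam 2: φ=-45°, α=75°
  direction (0.2588, 0.9659); cell (1,3); t to first gridline: x 1.1205, y 0.3831 (then +3.8637 / +1.0353)
    (1,4) via y @ 0.3831
    (2,4) via x @ 1.1205
    (2,5) via y @ 1.4183
    (2,6) via y @ 2.4536
    (2,7) via y @ 3.4889
    (2,8) via y @ 4.5242
    (3,8) via x @ 4.9842
    (3,9) via y @ 5.5594  # hit
  → r_2 = 5.5594
beam 3: φ=0°, α=120°
  direction (-0.5000, 0.8660); cell (1,3); t to first gridline: x 1.4200, y 0.4272 (then +2.0000 / +1.1547)
    (1,4) via y @ 0.4272
    (0,4) via x @ 1.4200  # hit
  → r_3 = 1.4200
beam 4: φ=45°, α=165°
  direction (-0.9659, 0.2588); cell (1,3); t to first gridline: x 0.7350, y 1.4296 (then +1.0353 / +3.8637)
    (0,3) via x @ 0.7350  # hit
  → r_4 = 0.7350
beam 5: φ=90°, α=210°
  direction (-0.8660, -0.5000); cell (1,3); t to first gridline: x 0.8198, y 1.2600 (then +1.1547 / +2.0000)
    (0,3) via x @ 0.8198  # hit
  → r_5 = 0.8198

ranges = [2.6443, 5.5594, 1.4200, 0.7350, 0.8198]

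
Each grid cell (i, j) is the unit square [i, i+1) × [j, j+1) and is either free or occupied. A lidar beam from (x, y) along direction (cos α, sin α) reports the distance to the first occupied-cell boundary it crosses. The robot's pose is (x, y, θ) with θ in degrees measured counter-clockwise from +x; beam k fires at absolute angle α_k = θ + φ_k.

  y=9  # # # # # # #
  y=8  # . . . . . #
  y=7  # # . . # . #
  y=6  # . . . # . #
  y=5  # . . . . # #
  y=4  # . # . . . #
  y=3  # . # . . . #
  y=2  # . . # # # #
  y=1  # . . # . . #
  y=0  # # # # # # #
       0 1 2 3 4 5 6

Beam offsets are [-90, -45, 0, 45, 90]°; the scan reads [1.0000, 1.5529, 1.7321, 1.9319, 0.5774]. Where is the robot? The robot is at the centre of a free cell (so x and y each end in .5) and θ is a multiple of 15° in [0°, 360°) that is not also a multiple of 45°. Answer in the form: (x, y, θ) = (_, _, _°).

(x, y, θ) = (1.5, 1.5, 60°)

The pose lattice has 30·16 = 480 candidates. Test each by forward raycasting.
  (3.5, 7.5, 300°): beam 1 = 2.8868 ≠ 1.0000 ✗
  (4.5, 4.5, 345°): beam 1 = 1.5529 ≠ 1.0000 ✗
  (4.5, 5.5, 75°): beam 1 = 0.5176 ≠ 1.0000 ✗
  …
  (1.5, 1.5, 60°): r_1=1.0000, r_2=1.5529, r_3=1.7321, r_4=1.9319, r_5=0.5774 — all match ✓
Unique over the lattice → pose = (1.5, 1.5, 60°).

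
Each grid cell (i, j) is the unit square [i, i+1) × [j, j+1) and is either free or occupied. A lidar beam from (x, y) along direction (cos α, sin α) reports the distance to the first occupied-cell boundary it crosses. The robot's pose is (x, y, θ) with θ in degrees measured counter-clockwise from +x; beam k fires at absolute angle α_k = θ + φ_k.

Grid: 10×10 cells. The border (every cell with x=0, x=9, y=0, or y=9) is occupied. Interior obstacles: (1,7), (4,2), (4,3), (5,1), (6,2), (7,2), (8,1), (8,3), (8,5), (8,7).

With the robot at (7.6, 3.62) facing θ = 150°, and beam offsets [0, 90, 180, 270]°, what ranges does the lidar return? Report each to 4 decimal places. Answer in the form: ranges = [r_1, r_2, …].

ranges = [6.7600, 0.7159, 0.4619, 1.5935]

beam 1: φ=0°, α=150°
  cosα=-0.8660 sinα=0.5000 | (7,3) | tMaxX 0.6928 tMaxY 0.7600 | tΔX 1.1547 tΔY 2.0000
    t=0.6928 [x] (6,3)
    t=0.7600 [y] (6,4)
    t=1.8475 [x] (5,4)
    t=2.7600 [y] (5,5)
    t=3.0022 [x] (4,5)
    t=4.1569 [x] (3,5)
    t=4.7600 [y] (3,6)
    t=5.3116 [x] (2,6)
    t=6.4663 [x] (1,6)
    t=6.7600 [y] (1,7) — stop
  → r_1 = 6.7600
beam 2: φ=90°, α=240°
  cosα=-0.5000 sinα=-0.8660 | (7,3) | tMaxX 1.2000 tMaxY 0.7159 | tΔX 2.0000 tΔY 1.1547
    t=0.7159 [y] (7,2) — stop
  → r_2 = 0.7159
beam 3: φ=180°, α=330°
  cosα=0.8660 sinα=-0.5000 | (7,3) | tMaxX 0.4619 tMaxY 1.2400 | tΔX 1.1547 tΔY 2.0000
    t=0.4619 [x] (8,3) — stop
  → r_3 = 0.4619
beam 4: φ=270°, α=60°
  cosα=0.5000 sinα=0.8660 | (7,3) | tMaxX 0.8000 tMaxY 0.4388 | tΔX 2.0000 tΔY 1.1547
    t=0.4388 [y] (7,4)
    t=0.8000 [x] (8,4)
    t=1.5935 [y] (8,5) — stop
  → r_4 = 1.5935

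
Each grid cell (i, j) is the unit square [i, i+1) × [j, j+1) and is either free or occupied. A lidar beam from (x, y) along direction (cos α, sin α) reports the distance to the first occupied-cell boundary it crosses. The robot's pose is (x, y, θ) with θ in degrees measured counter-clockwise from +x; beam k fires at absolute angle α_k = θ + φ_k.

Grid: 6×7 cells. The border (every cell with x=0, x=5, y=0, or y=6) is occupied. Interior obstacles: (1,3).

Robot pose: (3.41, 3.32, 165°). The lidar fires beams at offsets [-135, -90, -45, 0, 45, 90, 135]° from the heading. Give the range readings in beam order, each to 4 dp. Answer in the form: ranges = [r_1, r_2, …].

beam 1: φ=-135°, α=30°
  cosα=0.8660 sinα=0.5000 | (3,3) | tMaxX 0.6813 tMaxY 1.3600 | tΔX 1.1547 tΔY 2.0000
    t=0.6813 [x] (4,3)
    t=1.3600 [y] (4,4)
    t=1.8360 [x] (5,4) — stop
  → r_1 = 1.8360
beam 2: φ=-90°, α=75°
  cosα=0.2588 sinα=0.9659 | (3,3) | tMaxX 2.2796 tMaxY 0.7040 | tΔX 3.8637 tΔY 1.0353
    t=0.7040 [y] (3,4)
    t=1.7393 [y] (3,5)
    t=2.2796 [x] (4,5)
    t=2.7745 [y] (4,6) — stop
  → r_2 = 2.7745
beam 3: φ=-45°, α=120°
  cosα=-0.5000 sinα=0.8660 | (3,3) | tMaxX 0.8200 tMaxY 0.7852 | tΔX 2.0000 tΔY 1.1547
    t=0.7852 [y] (3,4)
    t=0.8200 [x] (2,4)
    t=1.9399 [y] (2,5)
    t=2.8200 [x] (1,5)
    t=3.0946 [y] (1,6) — stop
  → r_3 = 3.0946
beam 4: φ=0°, α=165°
  cosα=-0.9659 sinα=0.2588 | (3,3) | tMaxX 0.4245 tMaxY 2.6273 | tΔX 1.0353 tΔY 3.8637
    t=0.4245 [x] (2,3)
    t=1.4597 [x] (1,3) — stop
  → r_4 = 1.4597
beam 5: φ=45°, α=210°
  cosα=-0.8660 sinα=-0.5000 | (3,3) | tMaxX 0.4734 tMaxY 0.6400 | tΔX 1.1547 tΔY 2.0000
    t=0.4734 [x] (2,3)
    t=0.6400 [y] (2,2)
    t=1.6281 [x] (1,2)
    t=2.6400 [y] (1,1)
    t=2.7828 [x] (0,1) — stop
  → r_5 = 2.7828
beam 6: φ=90°, α=255°
  cosα=-0.2588 sinα=-0.9659 | (3,3) | tMaxX 1.5841 tMaxY 0.3313 | tΔX 3.8637 tΔY 1.0353
    t=0.3313 [y] (3,2)
    t=1.3666 [y] (3,1)
    t=1.5841 [x] (2,1)
    t=2.4018 [y] (2,0) — stop
  → r_6 = 2.4018
beam 7: φ=135°, α=300°
  cosα=0.5000 sinα=-0.8660 | (3,3) | tMaxX 1.1800 tMaxY 0.3695 | tΔX 2.0000 tΔY 1.1547
    t=0.3695 [y] (3,2)
    t=1.1800 [x] (4,2)
    t=1.5242 [y] (4,1)
    t=2.6789 [y] (4,0) — stop
  → r_7 = 2.6789

ranges = [1.8360, 2.7745, 3.0946, 1.4597, 2.7828, 2.4018, 2.6789]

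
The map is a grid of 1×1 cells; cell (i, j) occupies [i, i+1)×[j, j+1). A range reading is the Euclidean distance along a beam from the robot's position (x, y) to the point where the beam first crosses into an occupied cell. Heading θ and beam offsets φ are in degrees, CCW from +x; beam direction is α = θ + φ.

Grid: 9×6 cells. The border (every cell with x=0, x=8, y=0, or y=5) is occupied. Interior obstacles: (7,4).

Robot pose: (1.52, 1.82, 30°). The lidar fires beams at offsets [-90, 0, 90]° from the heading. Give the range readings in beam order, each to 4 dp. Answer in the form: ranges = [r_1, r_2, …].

ranges = [0.9469, 6.3278, 1.0400]

beam 1: φ=-90°, α=300°
  d=(0.5000,-0.8660)  start (1,1)  tX=0.9600 tY=0.9469  stride 1/|dx|=2.0000 1/|dy|=1.1547
    cross y-line → (1,0), t=0.9469 (wall)
  → r_1 = 0.9469
beam 2: φ=0°, α=30°
  d=(0.8660,0.5000)  start (1,1)  tX=0.5543 tY=0.3600  stride 1/|dx|=1.1547 1/|dy|=2.0000
    cross y-line → (1,2), t=0.3600
    cross x-line → (2,2), t=0.5543
    cross x-line → (3,2), t=1.7090
    cross y-line → (3,3), t=2.3600
    cross x-line → (4,3), t=2.8637
    cross x-line → (5,3), t=4.0184
    cross y-line → (5,4), t=4.3600
    cross x-line → (6,4), t=5.1731
    cross x-line → (7,4), t=6.3278 (wall)
  → r_2 = 6.3278
beam 3: φ=90°, α=120°
  d=(-0.5000,0.8660)  start (1,1)  tX=1.0400 tY=0.2078  stride 1/|dx|=2.0000 1/|dy|=1.1547
    cross y-line → (1,2), t=0.2078
    cross x-line → (0,2), t=1.0400 (wall)
  → r_3 = 1.0400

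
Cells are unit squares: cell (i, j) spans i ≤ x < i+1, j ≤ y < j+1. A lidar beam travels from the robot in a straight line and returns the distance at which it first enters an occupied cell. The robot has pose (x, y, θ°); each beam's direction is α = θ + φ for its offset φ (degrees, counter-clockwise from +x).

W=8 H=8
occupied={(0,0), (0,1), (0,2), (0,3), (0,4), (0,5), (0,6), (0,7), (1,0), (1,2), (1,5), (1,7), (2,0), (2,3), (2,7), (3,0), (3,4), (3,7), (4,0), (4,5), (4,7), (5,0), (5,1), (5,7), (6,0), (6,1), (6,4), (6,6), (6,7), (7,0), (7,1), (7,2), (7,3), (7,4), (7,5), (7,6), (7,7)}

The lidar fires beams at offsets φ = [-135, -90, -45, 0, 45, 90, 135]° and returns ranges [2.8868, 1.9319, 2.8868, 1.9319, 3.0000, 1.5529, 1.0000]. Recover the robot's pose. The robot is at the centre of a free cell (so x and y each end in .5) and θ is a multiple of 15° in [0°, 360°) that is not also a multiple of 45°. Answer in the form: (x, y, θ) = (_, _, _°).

The pose lattice has 27·16 = 432 candidates. Test each by forward raycasting.
  (1.5, 3.5, 30°): beam 1 = 0.5176 ≠ 2.8868 ✗
  (4.5, 3.5, 210°): beam 1 = 1.5529 ≠ 2.8868 ✗
  (3.5, 2.5, 120°): beam 1 = 1.9319 ≠ 2.8868 ✗
  (4.5, 2.5, 255°): beam 1 = 1.7321 ≠ 2.8868 ✗
  …
  (4.5, 3.5, 15°): r_1=2.8868, r_2=1.9319, r_3=2.8868, r_4=1.9319, r_5=3.0000, r_6=1.5529, r_7=1.0000 — all match ✓
Only this pose fits every beam.

(x, y, θ) = (4.5, 3.5, 15°)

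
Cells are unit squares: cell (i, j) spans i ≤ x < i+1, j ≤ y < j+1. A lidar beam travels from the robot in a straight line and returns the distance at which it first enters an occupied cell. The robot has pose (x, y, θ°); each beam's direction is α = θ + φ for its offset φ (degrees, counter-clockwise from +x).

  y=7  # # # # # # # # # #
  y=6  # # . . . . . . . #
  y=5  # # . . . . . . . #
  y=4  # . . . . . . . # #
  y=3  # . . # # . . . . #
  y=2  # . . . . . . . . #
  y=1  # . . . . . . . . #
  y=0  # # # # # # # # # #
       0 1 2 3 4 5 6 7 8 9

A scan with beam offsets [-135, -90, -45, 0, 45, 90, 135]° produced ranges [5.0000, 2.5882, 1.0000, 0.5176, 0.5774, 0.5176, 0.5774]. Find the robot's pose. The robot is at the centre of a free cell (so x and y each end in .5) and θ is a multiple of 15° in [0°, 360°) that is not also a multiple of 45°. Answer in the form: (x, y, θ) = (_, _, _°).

The pose lattice has 43·16 = 688 candidates. Test each by forward raycasting.
  (7.5, 4.5, 300°): beam 1 = 5.6940 ≠ 5.0000 ✗
  (4.5, 5.5, 345°): beam 1 = 4.0415 ≠ 5.0000 ✗
  (6.5, 4.5, 240°): beam 1 = 2.5882 ≠ 5.0000 ✗
  (2.5, 3.5, 255°): beam 1 = 1.7321 ≠ 5.0000 ✗
  …
  (8.5, 3.5, 345°): r_1=5.0000, r_2=2.5882, r_3=1.0000, r_4=0.5176, r_5=0.5774, r_6=0.5176, r_7=0.5774 — all match ✓
Only this pose fits every beam.

(x, y, θ) = (8.5, 3.5, 345°)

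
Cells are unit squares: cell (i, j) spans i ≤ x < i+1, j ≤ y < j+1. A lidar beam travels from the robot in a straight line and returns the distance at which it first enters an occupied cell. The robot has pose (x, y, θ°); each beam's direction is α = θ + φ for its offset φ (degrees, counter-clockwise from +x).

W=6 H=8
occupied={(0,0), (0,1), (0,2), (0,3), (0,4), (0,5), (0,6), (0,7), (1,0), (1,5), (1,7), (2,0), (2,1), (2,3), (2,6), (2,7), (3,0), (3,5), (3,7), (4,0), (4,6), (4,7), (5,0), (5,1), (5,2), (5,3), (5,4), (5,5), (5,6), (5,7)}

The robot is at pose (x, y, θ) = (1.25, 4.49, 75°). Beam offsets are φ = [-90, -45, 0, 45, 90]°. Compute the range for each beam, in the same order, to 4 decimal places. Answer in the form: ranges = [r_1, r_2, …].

beam 1: φ=-90°, α=345°
  d=(0.9659,-0.2588)  start (1,4)  tX=0.7765 tY=1.8932  stride 1/|dx|=1.0353 1/|dy|=3.8637
    cross x-line → (2,4), t=0.7765
    cross x-line → (3,4), t=1.8117
    cross y-line → (3,3), t=1.8932
    cross x-line → (4,3), t=2.8470
    cross x-line → (5,3), t=3.8823 (wall)
  → r_1 = 3.8823
beam 2: φ=-45°, α=30°
  d=(0.8660,0.5000)  start (1,4)  tX=0.8660 tY=1.0200  stride 1/|dx|=1.1547 1/|dy|=2.0000
    cross x-line → (2,4), t=0.8660
    cross y-line → (2,5), t=1.0200
    cross x-line → (3,5), t=2.0207 (wall)
  → r_2 = 2.0207
beam 3: φ=0°, α=75°
  d=(0.2588,0.9659)  start (1,4)  tX=2.8978 tY=0.5280  stride 1/|dx|=3.8637 1/|dy|=1.0353
    cross y-line → (1,5), t=0.5280 (wall)
  → r_3 = 0.5280
beam 4: φ=45°, α=120°
  d=(-0.5000,0.8660)  start (1,4)  tX=0.5000 tY=0.5889  stride 1/|dx|=2.0000 1/|dy|=1.1547
    cross x-line → (0,4), t=0.5000 (wall)
  → r_4 = 0.5000
beam 5: φ=90°, α=165°
  d=(-0.9659,0.2588)  start (1,4)  tX=0.2588 tY=1.9705  stride 1/|dx|=1.0353 1/|dy|=3.8637
    cross x-line → (0,4), t=0.2588 (wall)
  → r_5 = 0.2588

ranges = [3.8823, 2.0207, 0.5280, 0.5000, 0.2588]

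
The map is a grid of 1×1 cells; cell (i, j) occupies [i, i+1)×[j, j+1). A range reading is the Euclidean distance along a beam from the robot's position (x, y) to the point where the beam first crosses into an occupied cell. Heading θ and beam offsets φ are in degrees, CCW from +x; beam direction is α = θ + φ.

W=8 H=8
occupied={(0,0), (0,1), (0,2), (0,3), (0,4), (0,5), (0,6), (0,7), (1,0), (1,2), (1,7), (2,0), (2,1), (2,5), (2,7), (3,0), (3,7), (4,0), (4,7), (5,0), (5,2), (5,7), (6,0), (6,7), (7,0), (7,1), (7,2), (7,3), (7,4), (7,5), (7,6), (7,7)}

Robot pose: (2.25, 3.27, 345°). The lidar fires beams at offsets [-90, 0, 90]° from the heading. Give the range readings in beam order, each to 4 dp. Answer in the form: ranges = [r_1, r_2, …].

ranges = [0.9659, 2.8470, 1.7910]

beam 1: φ=-90°, α=255°
  d=(-0.2588,-0.9659)  start (2,3)  tX=0.9659 tY=0.2795  stride 1/|dx|=3.8637 1/|dy|=1.0353
    cross y-line → (2,2), t=0.2795
    cross x-line → (1,2), t=0.9659 (wall)
  → r_1 = 0.9659
beam 2: φ=0°, α=345°
  d=(0.9659,-0.2588)  start (2,3)  tX=0.7765 tY=1.0432  stride 1/|dx|=1.0353 1/|dy|=3.8637
    cross x-line → (3,3), t=0.7765
    cross y-line → (3,2), t=1.0432
    cross x-line → (4,2), t=1.8117
    cross x-line → (5,2), t=2.8470 (wall)
  → r_2 = 2.8470
beam 3: φ=90°, α=75°
  d=(0.2588,0.9659)  start (2,3)  tX=2.8978 tY=0.7558  stride 1/|dx|=3.8637 1/|dy|=1.0353
    cross y-line → (2,4), t=0.7558
    cross y-line → (2,5), t=1.7910 (wall)
  → r_3 = 1.7910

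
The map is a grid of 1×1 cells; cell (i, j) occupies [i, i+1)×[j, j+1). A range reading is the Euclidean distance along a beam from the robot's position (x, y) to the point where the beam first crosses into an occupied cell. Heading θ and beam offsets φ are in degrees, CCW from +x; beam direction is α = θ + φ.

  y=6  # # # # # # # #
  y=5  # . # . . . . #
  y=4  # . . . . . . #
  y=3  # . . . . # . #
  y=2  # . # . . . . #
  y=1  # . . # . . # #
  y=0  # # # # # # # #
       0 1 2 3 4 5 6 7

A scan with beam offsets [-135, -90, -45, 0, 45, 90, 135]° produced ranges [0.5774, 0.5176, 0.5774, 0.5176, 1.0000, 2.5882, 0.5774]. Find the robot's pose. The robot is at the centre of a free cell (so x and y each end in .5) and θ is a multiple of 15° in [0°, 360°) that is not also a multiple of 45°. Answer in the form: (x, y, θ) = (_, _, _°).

Enumerate (i+0.5, j+0.5, θ) over the 25 free cells and 16 admissible headings. For each, cast all 7 beams and compare to the given ranges.
  (4.5, 5.5, 120°): beam 1 = 2.5882 ≠ 0.5774 ✗
  (1.5, 1.5, 150°): beam 1 = 1.5529 ≠ 0.5774 ✗
  (1.5, 2.5, 60°): beam 1 = 1.5529 ≠ 0.5774 ✗
  …
  (1.5, 5.5, 195°): r_1=0.5774, r_2=0.5176, r_3=0.5774, r_4=0.5176, r_5=1.0000, r_6=2.5882, r_7=0.5774 — all match ✓
Only this pose fits every beam.

(x, y, θ) = (1.5, 5.5, 195°)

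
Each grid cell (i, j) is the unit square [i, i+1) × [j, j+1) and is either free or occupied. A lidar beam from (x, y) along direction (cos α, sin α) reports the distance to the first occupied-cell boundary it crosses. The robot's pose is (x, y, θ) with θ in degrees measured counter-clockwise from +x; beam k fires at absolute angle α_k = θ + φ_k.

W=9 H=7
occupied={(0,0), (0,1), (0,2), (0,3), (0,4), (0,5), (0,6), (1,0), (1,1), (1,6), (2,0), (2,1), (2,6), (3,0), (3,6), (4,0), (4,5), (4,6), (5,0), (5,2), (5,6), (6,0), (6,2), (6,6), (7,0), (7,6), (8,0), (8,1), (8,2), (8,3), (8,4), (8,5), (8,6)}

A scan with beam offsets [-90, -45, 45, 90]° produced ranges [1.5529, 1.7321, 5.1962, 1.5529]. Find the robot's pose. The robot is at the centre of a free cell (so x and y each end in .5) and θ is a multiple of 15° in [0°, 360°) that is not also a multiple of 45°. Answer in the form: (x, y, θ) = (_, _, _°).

Candidates: 30 free-cell centres × 16 headings = 480 poses. Raycast each; keep the one whose scan matches to 4 dp.
  (7.5, 5.5, 165°): beam 1 = 0.5176 ≠ 1.5529 ✗
  (7.5, 1.5, 150°): beam 1 = 1.0000 ≠ 1.5529 ✗
  (1.5, 4.5, 285°): beam 1 = 0.5176 ≠ 1.5529 ✗
  …
  (2.5, 5.5, 255°): r_1=1.5529, r_2=1.7321, r_3=5.1962, r_4=1.5529 — all match ✓
Only this pose fits every beam.

(x, y, θ) = (2.5, 5.5, 255°)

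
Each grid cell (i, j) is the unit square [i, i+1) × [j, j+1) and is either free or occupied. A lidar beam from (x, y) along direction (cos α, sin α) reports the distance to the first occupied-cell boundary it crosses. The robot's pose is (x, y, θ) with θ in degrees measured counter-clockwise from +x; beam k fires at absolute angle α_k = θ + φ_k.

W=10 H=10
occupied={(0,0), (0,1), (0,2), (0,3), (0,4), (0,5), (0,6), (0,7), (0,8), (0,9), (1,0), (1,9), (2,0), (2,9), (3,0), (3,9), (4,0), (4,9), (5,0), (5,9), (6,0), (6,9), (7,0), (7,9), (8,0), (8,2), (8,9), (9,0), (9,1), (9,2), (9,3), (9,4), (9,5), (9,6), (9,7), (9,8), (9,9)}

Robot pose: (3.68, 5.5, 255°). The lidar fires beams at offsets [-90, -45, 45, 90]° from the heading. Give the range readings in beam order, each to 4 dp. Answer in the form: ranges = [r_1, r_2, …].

ranges = [2.7745, 3.0946, 5.1962, 5.5077]

beam 1: φ=-90°, α=165°
  direction (-0.9659, 0.2588); cell (3,5); t to first gridline: x 0.7040, y 1.9319 (then +1.0353 / +3.8637)
    (2,5) via x @ 0.7040
    (1,5) via x @ 1.7393
    (1,6) via y @ 1.9319
    (0,6) via x @ 2.7745  # hit
  → r_1 = 2.7745
beam 2: φ=-45°, α=210°
  direction (-0.8660, -0.5000); cell (3,5); t to first gridline: x 0.7852, y 1.0000 (then +1.1547 / +2.0000)
    (2,5) via x @ 0.7852
    (2,4) via y @ 1.0000
    (1,4) via x @ 1.9399
    (1,3) via y @ 3.0000
    (0,3) via x @ 3.0946  # hit
  → r_2 = 3.0946
beam 3: φ=45°, α=300°
  direction (0.5000, -0.8660); cell (3,5); t to first gridline: x 0.6400, y 0.5774 (then +2.0000 / +1.1547)
    (3,4) via y @ 0.5774
    (4,4) via x @ 0.6400
    (4,3) via y @ 1.7321
    (5,3) via x @ 2.6400
    (5,2) via y @ 2.8868
    (5,1) via y @ 4.0415
    (6,1) via x @ 4.6400
    (6,0) via y @ 5.1962  # hit
  → r_3 = 5.1962
beam 4: φ=90°, α=345°
  direction (0.9659, -0.2588); cell (3,5); t to first gridline: x 0.3313, y 1.9319 (then +1.0353 / +3.8637)
    (4,5) via x @ 0.3313
    (5,5) via x @ 1.3666
    (5,4) via y @ 1.9319
    (6,4) via x @ 2.4018
    (7,4) via x @ 3.4371
    (8,4) via x @ 4.4724
    (9,4) via x @ 5.5077  # hit
  → r_4 = 5.5077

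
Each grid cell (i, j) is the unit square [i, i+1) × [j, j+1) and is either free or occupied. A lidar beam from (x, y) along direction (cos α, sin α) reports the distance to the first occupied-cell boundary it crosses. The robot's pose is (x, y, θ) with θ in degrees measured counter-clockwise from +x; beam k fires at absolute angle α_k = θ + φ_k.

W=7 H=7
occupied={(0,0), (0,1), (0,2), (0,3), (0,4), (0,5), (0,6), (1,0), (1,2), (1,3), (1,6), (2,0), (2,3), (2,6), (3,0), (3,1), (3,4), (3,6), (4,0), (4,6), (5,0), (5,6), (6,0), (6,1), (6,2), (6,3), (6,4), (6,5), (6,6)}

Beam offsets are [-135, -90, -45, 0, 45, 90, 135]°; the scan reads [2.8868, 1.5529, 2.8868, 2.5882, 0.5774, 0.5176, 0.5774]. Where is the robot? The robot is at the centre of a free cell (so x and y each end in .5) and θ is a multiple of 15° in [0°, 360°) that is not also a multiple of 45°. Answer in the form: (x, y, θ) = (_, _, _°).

Candidates: 20 free-cell centres × 16 headings = 320 poses. Raycast each; keep the one whose scan matches to 4 dp.
  (5.5, 2.5, 165°): beam 1 = 0.5774 ≠ 2.8868 ✗
  (3.5, 3.5, 240°): beam 1 = 0.5176 ≠ 2.8868 ✗
  (3.5, 5.5, 150°): beam 1 = 1.9319 ≠ 2.8868 ✗
  …
  (3.5, 3.5, 15°): r_1=2.8868, r_2=1.5529, r_3=2.8868, r_4=2.5882, r_5=0.5774, r_6=0.5176, r_7=0.5774 — all match ✓
Only this pose fits every beam.

(x, y, θ) = (3.5, 3.5, 15°)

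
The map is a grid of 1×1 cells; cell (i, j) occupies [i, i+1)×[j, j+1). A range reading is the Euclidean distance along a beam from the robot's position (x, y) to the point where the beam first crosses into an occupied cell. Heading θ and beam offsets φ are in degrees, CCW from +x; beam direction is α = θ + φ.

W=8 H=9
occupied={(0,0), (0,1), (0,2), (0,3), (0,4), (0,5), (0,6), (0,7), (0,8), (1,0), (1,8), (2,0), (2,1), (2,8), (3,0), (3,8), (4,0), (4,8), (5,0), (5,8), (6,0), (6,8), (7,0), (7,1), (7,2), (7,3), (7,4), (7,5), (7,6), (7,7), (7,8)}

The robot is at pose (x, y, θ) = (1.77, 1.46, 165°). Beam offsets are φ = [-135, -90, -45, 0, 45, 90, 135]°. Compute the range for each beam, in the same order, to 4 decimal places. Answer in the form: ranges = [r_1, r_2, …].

beam 1: φ=-135°, α=30°
  d=(0.8660,0.5000)  start (1,1)  tX=0.2656 tY=1.0800  stride 1/|dx|=1.1547 1/|dy|=2.0000
    cross x-line → (2,1), t=0.2656 (wall)
  → r_1 = 0.2656
beam 2: φ=-90°, α=75°
  d=(0.2588,0.9659)  start (1,1)  tX=0.8887 tY=0.5590  stride 1/|dx|=3.8637 1/|dy|=1.0353
    cross y-line → (1,2), t=0.5590
    cross x-line → (2,2), t=0.8887
    cross y-line → (2,3), t=1.5943
    cross y-line → (2,4), t=2.6296
    cross y-line → (2,5), t=3.6649
    cross y-line → (2,6), t=4.7002
    cross x-line → (3,6), t=4.7524
    cross y-line → (3,7), t=5.7354
    cross y-line → (3,8), t=6.7707 (wall)
  → r_2 = 6.7707
beam 3: φ=-45°, α=120°
  d=(-0.5000,0.8660)  start (1,1)  tX=1.5400 tY=0.6235  stride 1/|dx|=2.0000 1/|dy|=1.1547
    cross y-line → (1,2), t=0.6235
    cross x-line → (0,2), t=1.5400 (wall)
  → r_3 = 1.5400
beam 4: φ=0°, α=165°
  d=(-0.9659,0.2588)  start (1,1)  tX=0.7972 tY=2.0864  stride 1/|dx|=1.0353 1/|dy|=3.8637
    cross x-line → (0,1), t=0.7972 (wall)
  → r_4 = 0.7972
beam 5: φ=45°, α=210°
  d=(-0.8660,-0.5000)  start (1,1)  tX=0.8891 tY=0.9200  stride 1/|dx|=1.1547 1/|dy|=2.0000
    cross x-line → (0,1), t=0.8891 (wall)
  → r_5 = 0.8891
beam 6: φ=90°, α=255°
  d=(-0.2588,-0.9659)  start (1,1)  tX=2.9751 tY=0.4762  stride 1/|dx|=3.8637 1/|dy|=1.0353
    cross y-line → (1,0), t=0.4762 (wall)
  → r_6 = 0.4762
beam 7: φ=135°, α=300°
  d=(0.5000,-0.8660)  start (1,1)  tX=0.4600 tY=0.5312  stride 1/|dx|=2.0000 1/|dy|=1.1547
    cross x-line → (2,1), t=0.4600 (wall)
  → r_7 = 0.4600

ranges = [0.2656, 6.7707, 1.5400, 0.7972, 0.8891, 0.4762, 0.4600]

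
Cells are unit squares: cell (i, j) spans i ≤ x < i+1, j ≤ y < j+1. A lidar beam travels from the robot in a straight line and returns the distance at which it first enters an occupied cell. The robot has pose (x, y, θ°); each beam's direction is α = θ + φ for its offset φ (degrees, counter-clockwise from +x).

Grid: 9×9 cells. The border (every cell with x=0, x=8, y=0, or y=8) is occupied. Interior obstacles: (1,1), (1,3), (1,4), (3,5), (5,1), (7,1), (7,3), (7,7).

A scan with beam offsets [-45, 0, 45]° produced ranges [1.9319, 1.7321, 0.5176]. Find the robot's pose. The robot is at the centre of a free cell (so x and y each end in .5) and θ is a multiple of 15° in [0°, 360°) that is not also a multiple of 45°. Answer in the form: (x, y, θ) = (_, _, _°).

Enumerate (i+0.5, j+0.5, θ) over the 41 free cells and 16 admissible headings. For each, cast all 3 beams and compare to the given ranges.
  (4.5, 7.5, 60°): beam 2 = 0.5774 ≠ 1.7321 ✗
  (5.5, 5.5, 30°): beam 1 = 2.5882 ≠ 1.9319 ✗
  (5.5, 2.5, 300°): beam 1 = 0.5176 ≠ 1.9319 ✗
  …
  (6.5, 3.5, 300°): r_1=1.9319, r_2=1.7321, r_3=0.5176 — all match ✓
No second candidate reproduces the full scan.

(x, y, θ) = (6.5, 3.5, 300°)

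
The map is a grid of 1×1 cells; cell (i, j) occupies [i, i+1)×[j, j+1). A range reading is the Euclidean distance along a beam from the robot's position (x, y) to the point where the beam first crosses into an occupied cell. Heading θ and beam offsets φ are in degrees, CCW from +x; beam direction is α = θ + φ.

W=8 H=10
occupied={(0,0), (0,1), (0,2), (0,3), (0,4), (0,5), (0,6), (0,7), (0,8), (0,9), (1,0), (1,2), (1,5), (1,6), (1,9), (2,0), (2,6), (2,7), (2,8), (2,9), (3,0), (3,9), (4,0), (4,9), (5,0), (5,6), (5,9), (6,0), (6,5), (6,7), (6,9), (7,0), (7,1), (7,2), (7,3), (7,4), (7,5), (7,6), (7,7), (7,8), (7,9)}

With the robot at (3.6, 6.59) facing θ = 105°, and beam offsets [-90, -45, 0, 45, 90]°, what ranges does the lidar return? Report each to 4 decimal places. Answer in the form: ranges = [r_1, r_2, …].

ranges = [1.4494, 2.7828, 2.3182, 0.6928, 0.6212]

beam 1: φ=-90°, α=15°
  dir = (cos 15°, sin 15°) = (0.9659, 0.2588); from cell (3,6)
  next x-line at t=0.4141, next y-line at t=1.5841; Δt_x=1.0353, Δt_y=3.8637
    x: enter (4,6) at t=0.4141
    x: enter (5,6) at t=1.4494 ← occupied
  → r_1 = 1.4494
beam 2: φ=-45°, α=60°
  dir = (cos 60°, sin 60°) = (0.5000, 0.8660); from cell (3,6)
  next x-line at t=0.8000, next y-line at t=0.4734; Δt_x=2.0000, Δt_y=1.1547
    y: enter (3,7) at t=0.4734
    x: enter (4,7) at t=0.8000
    y: enter (4,8) at t=1.6281
    y: enter (4,9) at t=2.7828 ← occupied
  → r_2 = 2.7828
beam 3: φ=0°, α=105°
  dir = (cos 105°, sin 105°) = (-0.2588, 0.9659); from cell (3,6)
  next x-line at t=2.3182, next y-line at t=0.4245; Δt_x=3.8637, Δt_y=1.0353
    y: enter (3,7) at t=0.4245
    y: enter (3,8) at t=1.4597
    x: enter (2,8) at t=2.3182 ← occupied
  → r_3 = 2.3182
beam 4: φ=45°, α=150°
  dir = (cos 150°, sin 150°) = (-0.8660, 0.5000); from cell (3,6)
  next x-line at t=0.6928, next y-line at t=0.8200; Δt_x=1.1547, Δt_y=2.0000
    x: enter (2,6) at t=0.6928 ← occupied
  → r_4 = 0.6928
beam 5: φ=90°, α=195°
  dir = (cos 195°, sin 195°) = (-0.9659, -0.2588); from cell (3,6)
  next x-line at t=0.6212, next y-line at t=2.2796; Δt_x=1.0353, Δt_y=3.8637
    x: enter (2,6) at t=0.6212 ← occupied
  → r_5 = 0.6212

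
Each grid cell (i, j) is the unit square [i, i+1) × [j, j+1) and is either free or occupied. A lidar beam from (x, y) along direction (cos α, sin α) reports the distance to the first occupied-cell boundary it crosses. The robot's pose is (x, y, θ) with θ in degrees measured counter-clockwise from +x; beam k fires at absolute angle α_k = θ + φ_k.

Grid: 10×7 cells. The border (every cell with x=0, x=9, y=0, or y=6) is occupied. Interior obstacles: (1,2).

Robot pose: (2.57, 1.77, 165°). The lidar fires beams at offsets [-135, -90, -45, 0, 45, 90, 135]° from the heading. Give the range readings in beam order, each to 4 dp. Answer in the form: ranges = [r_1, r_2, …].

ranges = [7.4247, 4.3792, 1.1400, 0.8887, 1.5400, 0.7972, 0.8891]

beam 1: φ=-135°, α=30°
  dir = (cos 30°, sin 30°) = (0.8660, 0.5000); from cell (2,1)
  next x-line at t=0.4965, next y-line at t=0.4600; Δt_x=1.1547, Δt_y=2.0000
    y: enter (2,2) at t=0.4600
    x: enter (3,2) at t=0.4965
    x: enter (4,2) at t=1.6512
    y: enter (4,3) at t=2.4600
    x: enter (5,3) at t=2.8059
    x: enter (6,3) at t=3.9606
    y: enter (6,4) at t=4.4600
    x: enter (7,4) at t=5.1153
    x: enter (8,4) at t=6.2700
    y: enter (8,5) at t=6.4600
    x: enter (9,5) at t=7.4247 ← occupied
  → r_1 = 7.4247
beam 2: φ=-90°, α=75°
  dir = (cos 75°, sin 75°) = (0.2588, 0.9659); from cell (2,1)
  next x-line at t=1.6614, next y-line at t=0.2381; Δt_x=3.8637, Δt_y=1.0353
    y: enter (2,2) at t=0.2381
    y: enter (2,3) at t=1.2734
    x: enter (3,3) at t=1.6614
    y: enter (3,4) at t=2.3087
    y: enter (3,5) at t=3.3439
    y: enter (3,6) at t=4.3792 ← occupied
  → r_2 = 4.3792
beam 3: φ=-45°, α=120°
  dir = (cos 120°, sin 120°) = (-0.5000, 0.8660); from cell (2,1)
  next x-line at t=1.1400, next y-line at t=0.2656; Δt_x=2.0000, Δt_y=1.1547
    y: enter (2,2) at t=0.2656
    x: enter (1,2) at t=1.1400 ← occupied
  → r_3 = 1.1400
beam 4: φ=0°, α=165°
  dir = (cos 165°, sin 165°) = (-0.9659, 0.2588); from cell (2,1)
  next x-line at t=0.5901, next y-line at t=0.8887; Δt_x=1.0353, Δt_y=3.8637
    x: enter (1,1) at t=0.5901
    y: enter (1,2) at t=0.8887 ← occupied
  → r_4 = 0.8887
beam 5: φ=45°, α=210°
  dir = (cos 210°, sin 210°) = (-0.8660, -0.5000); from cell (2,1)
  next x-line at t=0.6582, next y-line at t=1.5400; Δt_x=1.1547, Δt_y=2.0000
    x: enter (1,1) at t=0.6582
    y: enter (1,0) at t=1.5400 ← occupied
  → r_5 = 1.5400
beam 6: φ=90°, α=255°
  dir = (cos 255°, sin 255°) = (-0.2588, -0.9659); from cell (2,1)
  next x-line at t=2.2023, next y-line at t=0.7972; Δt_x=3.8637, Δt_y=1.0353
    y: enter (2,0) at t=0.7972 ← occupied
  → r_6 = 0.7972
beam 7: φ=135°, α=300°
  dir = (cos 300°, sin 300°) = (0.5000, -0.8660); from cell (2,1)
  next x-line at t=0.8600, next y-line at t=0.8891; Δt_x=2.0000, Δt_y=1.1547
    x: enter (3,1) at t=0.8600
    y: enter (3,0) at t=0.8891 ← occupied
  → r_7 = 0.8891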